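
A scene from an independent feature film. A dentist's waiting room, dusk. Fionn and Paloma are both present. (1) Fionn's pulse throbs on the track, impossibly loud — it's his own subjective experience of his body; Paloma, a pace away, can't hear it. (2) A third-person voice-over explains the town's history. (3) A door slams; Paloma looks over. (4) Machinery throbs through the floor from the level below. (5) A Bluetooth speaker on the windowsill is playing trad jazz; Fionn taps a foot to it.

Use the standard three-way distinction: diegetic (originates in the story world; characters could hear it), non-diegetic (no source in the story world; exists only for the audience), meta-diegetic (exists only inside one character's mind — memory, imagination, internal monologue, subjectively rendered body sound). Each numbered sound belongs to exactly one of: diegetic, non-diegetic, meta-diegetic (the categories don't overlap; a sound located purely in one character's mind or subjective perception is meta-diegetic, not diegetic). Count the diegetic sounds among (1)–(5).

3

(1) is meta-diegetic: it's Fionn's internal bodily sensation rendered as sound; only Fionn 'hears' it.
(2) commentary laid over the scene from outside the fiction → non-diegetic.
(3) is diegetic: a door is a real object/event in the scene's world.
Sound (4): ambient/room sound belonging to the story's physical space, so diegetic.
(5) a Bluetooth speaker is a physical source in the scene and Fionn reacts to it → diegetic.
Diegetic: (3), (4), (5) — that's 3.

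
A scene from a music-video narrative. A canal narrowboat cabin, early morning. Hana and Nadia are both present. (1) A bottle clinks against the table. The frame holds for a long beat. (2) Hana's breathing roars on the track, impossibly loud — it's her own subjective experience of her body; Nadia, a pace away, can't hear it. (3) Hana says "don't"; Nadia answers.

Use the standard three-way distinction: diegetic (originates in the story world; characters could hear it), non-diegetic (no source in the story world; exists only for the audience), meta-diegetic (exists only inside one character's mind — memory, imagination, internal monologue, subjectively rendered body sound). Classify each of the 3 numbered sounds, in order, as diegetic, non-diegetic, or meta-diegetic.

Sound (1): a bottle is a real object/event in the scene's world, so diegetic.
(2) point-of-audition from inside Hana's body; not a sound in the room → meta-diegetic.
(3) is diegetic: spoken by a character present in the story world.

diegetic, meta-diegetic, diegetic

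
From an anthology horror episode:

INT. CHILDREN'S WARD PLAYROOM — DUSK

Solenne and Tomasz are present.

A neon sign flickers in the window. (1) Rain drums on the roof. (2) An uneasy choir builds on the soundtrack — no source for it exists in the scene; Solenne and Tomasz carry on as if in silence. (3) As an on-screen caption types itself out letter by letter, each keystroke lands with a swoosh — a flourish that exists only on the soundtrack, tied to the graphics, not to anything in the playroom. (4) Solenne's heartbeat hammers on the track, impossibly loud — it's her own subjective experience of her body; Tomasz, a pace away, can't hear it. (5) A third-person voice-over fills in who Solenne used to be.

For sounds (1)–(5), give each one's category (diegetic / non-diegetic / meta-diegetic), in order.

diegetic, non-diegetic, non-diegetic, meta-diegetic, non-diegetic

(1) it's the actual ambient sound of the location → diegetic.
(2) score with no on-screen or off-screen source; it exists for the audience alone → non-diegetic.
(3) is non-diegetic: the caption isn't part of the story world, so neither is the sound tied to it.
(4) a subjective body sound — Solenne's private perception, inaudible to Tomasz → meta-diegetic.
(5) the narrator exists outside the story world, addressing only the audience → non-diegetic.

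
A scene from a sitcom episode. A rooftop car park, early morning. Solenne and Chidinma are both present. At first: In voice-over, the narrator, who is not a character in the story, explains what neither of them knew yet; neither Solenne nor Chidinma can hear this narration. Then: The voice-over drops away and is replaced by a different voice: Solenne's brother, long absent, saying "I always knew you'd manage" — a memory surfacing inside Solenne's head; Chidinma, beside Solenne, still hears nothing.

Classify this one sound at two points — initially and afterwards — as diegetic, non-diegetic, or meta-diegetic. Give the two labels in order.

non-diegetic, meta-diegetic

Initially: the external narrator addresses only the audience — outside the story world → non-diegetic.
Afterwards: the replacement voice is a memory inside Solenne's mind specifically → meta-diegetic.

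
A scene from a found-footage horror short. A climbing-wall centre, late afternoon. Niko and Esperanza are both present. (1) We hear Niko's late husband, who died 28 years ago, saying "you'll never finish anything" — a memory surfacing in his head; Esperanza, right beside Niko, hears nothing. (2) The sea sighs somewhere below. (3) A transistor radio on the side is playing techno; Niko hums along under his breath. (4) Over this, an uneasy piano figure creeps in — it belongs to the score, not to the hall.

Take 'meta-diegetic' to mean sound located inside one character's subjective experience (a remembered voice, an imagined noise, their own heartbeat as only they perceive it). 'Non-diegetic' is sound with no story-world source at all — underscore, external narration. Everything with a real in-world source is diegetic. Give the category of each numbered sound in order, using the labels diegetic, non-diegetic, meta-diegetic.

meta-diegetic, diegetic, diegetic, non-diegetic

(1) is meta-diegetic: it's Niko's recollection rendered as sound; the other character can't hear it.
Sound (2): it's the actual ambient sound of the location, so diegetic.
(3) the music comes from an on-screen device that Niko responds to → diegetic.
(4) nothing in the hall produces it and the characters don't hear it — pure soundtrack → non-diegetic.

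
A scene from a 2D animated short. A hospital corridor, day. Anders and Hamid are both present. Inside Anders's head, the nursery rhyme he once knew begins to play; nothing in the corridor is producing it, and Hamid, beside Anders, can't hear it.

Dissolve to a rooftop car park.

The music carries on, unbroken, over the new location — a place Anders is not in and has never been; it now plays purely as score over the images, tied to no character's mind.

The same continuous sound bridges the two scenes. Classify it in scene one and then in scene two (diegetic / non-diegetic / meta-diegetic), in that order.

meta-diegetic, non-diegetic

Scene one: the music exists only inside Anders's mind; Hamid can't hear it → meta-diegetic.
Scene two: it's detached from Anders entirely and plays over unrelated images with no in-world source — conventional underscore → non-diegetic.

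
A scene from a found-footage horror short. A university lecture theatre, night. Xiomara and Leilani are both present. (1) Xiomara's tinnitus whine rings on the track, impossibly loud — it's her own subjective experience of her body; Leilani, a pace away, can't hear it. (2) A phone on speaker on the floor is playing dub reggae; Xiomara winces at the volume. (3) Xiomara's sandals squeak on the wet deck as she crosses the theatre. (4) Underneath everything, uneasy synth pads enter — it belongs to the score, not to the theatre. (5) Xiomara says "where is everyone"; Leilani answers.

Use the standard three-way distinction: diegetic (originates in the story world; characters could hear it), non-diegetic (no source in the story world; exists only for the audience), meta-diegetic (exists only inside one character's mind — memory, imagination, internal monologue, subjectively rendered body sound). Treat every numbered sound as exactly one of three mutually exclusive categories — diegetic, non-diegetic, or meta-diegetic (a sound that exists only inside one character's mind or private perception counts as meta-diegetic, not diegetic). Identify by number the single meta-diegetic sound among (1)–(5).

1

(1) point-of-audition from inside Xiomara's body; not a sound in the room → meta-diegetic.
(2) a phone on speaker is a physical source in the scene and Xiomara reacts to it → diegetic.
(3) is diegetic: a character's body making contact with the set — an in-world sound.
(4) is non-diegetic: score with no on-screen or off-screen source; it exists for the audience alone.
(5) spoken by a character present in the story world → diegetic.
Only (1) is meta-diegetic.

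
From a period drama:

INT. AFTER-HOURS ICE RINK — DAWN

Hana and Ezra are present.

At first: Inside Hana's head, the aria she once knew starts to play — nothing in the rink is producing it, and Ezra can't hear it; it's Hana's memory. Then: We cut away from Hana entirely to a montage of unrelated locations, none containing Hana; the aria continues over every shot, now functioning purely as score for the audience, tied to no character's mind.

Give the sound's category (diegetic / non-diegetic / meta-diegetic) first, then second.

First: the music lives inside Hana's mind alone; Ezra can't hear it → meta-diegetic.
Second: once it plays over shots Hana isn't in, detached from any character's subjectivity, it's conventional underscore → non-diegetic.

meta-diegetic, non-diegetic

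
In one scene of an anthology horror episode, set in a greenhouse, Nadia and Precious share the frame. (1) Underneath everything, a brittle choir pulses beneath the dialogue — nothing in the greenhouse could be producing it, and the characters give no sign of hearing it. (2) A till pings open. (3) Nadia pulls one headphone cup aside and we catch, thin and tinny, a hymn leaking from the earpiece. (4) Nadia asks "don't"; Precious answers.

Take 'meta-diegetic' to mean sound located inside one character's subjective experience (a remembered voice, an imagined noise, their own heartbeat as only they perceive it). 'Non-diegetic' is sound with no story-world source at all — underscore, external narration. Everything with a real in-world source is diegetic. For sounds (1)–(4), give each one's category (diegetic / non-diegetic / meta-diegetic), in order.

non-diegetic, diegetic, diegetic, diegetic

Sound (1): score with no on-screen or off-screen source; it exists for the audience alone, so non-diegetic.
(2) the sound comes from a till physically present in the location → diegetic.
(3) is diegetic: the earpiece is a real device on Nadia's head — source music.
(4) on-screen dialogue — Nadia speaks and Precious is there to hear → diegetic.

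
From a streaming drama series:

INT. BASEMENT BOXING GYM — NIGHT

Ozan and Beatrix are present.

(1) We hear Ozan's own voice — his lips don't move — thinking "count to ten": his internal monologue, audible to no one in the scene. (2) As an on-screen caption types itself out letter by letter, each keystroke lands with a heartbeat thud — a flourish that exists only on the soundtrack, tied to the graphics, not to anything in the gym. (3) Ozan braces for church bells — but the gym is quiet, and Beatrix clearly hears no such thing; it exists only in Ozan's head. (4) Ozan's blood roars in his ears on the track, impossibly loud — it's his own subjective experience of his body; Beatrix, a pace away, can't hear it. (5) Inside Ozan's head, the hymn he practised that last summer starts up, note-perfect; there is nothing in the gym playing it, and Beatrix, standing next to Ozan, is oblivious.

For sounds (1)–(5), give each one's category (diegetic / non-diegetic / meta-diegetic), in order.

meta-diegetic, non-diegetic, meta-diegetic, meta-diegetic, meta-diegetic

(1) is meta-diegetic: it's Ozan's unspoken thought, heard only by the audience via his subjectivity.
(2) the caption isn't part of the story world, so neither is the sound tied to it → non-diegetic.
(3) is meta-diegetic: Ozan alone 'hears' it — an imagined sound, not present in the space.
Sound (4): it's Ozan's internal bodily sensation rendered as sound; only Ozan 'hears' it, so meta-diegetic.
Sound (5): remembered music, private to Ozan — Beatrix is oblivious because it isn't in the room, so meta-diegetic.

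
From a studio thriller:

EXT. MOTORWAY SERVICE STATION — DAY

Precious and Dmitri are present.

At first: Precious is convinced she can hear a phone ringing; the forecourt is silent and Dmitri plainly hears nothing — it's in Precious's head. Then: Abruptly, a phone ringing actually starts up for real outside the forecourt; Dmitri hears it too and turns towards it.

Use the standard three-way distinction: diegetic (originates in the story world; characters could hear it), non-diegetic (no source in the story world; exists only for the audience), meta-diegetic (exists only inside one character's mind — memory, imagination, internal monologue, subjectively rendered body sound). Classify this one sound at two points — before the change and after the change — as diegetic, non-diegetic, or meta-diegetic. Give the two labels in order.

Before the change: only Precious 'hears' it — imagined, in her mind → meta-diegetic.
After the change: now there's a real external source and Dmitri hears it too — in the story world → diegetic.

meta-diegetic, diegetic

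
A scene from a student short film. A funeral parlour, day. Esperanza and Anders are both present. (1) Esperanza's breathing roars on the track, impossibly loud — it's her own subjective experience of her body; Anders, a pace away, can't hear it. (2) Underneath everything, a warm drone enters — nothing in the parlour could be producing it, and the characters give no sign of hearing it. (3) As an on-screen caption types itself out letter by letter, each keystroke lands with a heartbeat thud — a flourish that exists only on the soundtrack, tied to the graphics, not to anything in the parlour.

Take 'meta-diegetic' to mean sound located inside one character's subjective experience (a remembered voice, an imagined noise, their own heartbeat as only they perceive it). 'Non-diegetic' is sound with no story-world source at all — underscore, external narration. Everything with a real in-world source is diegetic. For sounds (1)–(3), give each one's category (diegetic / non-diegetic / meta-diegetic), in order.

(1) is meta-diegetic: a subjective body sound — Esperanza's private perception, inaudible to Anders.
(2) is non-diegetic: it has no source in the story world and no character can hear it — it's underscore.
(3) is non-diegetic: it accompanies on-screen graphics, not anything inside the story world.

meta-diegetic, non-diegetic, non-diegetic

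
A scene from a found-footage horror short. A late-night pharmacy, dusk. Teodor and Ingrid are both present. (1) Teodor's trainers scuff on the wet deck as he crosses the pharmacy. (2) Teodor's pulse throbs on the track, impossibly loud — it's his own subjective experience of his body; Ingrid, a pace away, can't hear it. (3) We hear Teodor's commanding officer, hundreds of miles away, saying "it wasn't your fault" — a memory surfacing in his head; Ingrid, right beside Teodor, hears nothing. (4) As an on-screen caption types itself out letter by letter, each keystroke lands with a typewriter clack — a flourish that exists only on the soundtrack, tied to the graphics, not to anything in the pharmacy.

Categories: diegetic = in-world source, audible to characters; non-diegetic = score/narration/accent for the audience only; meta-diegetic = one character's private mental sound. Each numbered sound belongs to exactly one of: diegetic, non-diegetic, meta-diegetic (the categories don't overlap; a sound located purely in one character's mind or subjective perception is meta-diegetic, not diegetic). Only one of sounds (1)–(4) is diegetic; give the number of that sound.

(1) a character's body making contact with the set — an in-world sound → diegetic.
(2) a subjective body sound — Teodor's private perception, inaudible to Ingrid → meta-diegetic.
Sound (3): it's Teodor's recollection rendered as sound; the other character can't hear it, so meta-diegetic.
(4) is non-diegetic: sound married to a title/caption — outside the diegesis by definition.
Only (1) is diegetic.

1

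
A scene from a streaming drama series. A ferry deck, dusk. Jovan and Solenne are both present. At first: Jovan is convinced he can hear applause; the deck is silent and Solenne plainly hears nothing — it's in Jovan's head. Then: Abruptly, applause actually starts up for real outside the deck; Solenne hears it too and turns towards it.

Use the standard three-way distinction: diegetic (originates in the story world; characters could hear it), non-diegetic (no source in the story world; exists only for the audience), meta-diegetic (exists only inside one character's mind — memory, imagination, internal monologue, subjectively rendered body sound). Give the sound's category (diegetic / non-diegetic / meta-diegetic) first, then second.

First: only Jovan 'hears' it — imagined, in his mind → meta-diegetic.
Second: now there's a real external source and Solenne hears it too — in the story world → diegetic.

meta-diegetic, diegetic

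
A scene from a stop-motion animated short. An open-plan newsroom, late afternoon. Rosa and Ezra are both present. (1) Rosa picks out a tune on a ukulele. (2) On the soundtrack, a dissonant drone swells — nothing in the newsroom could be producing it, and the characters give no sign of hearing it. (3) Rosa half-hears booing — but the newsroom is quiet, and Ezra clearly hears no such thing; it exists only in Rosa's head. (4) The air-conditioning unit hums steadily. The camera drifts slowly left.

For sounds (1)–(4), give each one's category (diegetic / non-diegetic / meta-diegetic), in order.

diegetic, non-diegetic, meta-diegetic, diegetic

(1) is diegetic: the instrument and the performer are both in the scene.
(2) is non-diegetic: it has no source in the story world and no character can hear it — it's underscore.
(3) is meta-diegetic: the sound is imagined by Rosa; nothing in the story world is producing it and Ezra can't hear it.
Sound (4): it's the actual ambient sound of the location, so diegetic.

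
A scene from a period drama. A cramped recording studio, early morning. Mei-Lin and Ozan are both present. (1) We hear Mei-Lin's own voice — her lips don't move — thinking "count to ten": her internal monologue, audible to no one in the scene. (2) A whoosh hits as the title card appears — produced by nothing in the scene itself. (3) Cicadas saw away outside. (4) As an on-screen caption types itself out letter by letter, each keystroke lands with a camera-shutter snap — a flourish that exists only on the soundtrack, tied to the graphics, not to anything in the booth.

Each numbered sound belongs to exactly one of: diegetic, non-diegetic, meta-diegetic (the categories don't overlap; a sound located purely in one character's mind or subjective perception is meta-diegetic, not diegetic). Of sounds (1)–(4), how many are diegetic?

1

(1) Mei-Lin's thought-voice: a private mental sound no other character can hear → meta-diegetic.
(2) is non-diegetic: nothing in the scene produces it; it's an accent added for the audience.
(3) it's the actual ambient sound of the location → diegetic.
(4) sound married to a title/caption — outside the diegesis by definition → non-diegetic.
So 1 of the 4 is diegetic: (3).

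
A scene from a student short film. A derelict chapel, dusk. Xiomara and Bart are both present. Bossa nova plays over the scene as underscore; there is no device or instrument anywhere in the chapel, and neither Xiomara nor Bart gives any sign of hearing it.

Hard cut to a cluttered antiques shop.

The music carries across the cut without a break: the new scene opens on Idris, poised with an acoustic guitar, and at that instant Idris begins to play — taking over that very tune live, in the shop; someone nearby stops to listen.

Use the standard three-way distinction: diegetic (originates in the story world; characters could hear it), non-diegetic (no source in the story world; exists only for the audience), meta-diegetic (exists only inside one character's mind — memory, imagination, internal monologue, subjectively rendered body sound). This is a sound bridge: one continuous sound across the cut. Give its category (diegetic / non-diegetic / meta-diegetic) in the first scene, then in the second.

non-diegetic, diegetic

Scene one: there's no in-world source anywhere and no character hears it — underscore for the audience only → non-diegetic.
Scene two: from the moment Idris starts playing, the tune is being performed on an acoustic guitar inside the story world and another character hears it → diegetic.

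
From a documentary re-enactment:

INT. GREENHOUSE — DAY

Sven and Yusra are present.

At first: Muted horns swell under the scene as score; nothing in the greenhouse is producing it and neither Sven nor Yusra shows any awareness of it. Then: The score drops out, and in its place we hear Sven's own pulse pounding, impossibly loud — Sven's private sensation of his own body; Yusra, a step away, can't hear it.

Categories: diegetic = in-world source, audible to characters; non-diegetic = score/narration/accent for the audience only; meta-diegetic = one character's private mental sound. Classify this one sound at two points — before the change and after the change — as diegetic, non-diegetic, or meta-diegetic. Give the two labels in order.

non-diegetic, meta-diegetic

Before the change: underscore with no in-world source, inaudible to the characters → non-diegetic.
After the change: the body sound is Sven's subjective perception alone — Yusra can't hear it → meta-diegetic.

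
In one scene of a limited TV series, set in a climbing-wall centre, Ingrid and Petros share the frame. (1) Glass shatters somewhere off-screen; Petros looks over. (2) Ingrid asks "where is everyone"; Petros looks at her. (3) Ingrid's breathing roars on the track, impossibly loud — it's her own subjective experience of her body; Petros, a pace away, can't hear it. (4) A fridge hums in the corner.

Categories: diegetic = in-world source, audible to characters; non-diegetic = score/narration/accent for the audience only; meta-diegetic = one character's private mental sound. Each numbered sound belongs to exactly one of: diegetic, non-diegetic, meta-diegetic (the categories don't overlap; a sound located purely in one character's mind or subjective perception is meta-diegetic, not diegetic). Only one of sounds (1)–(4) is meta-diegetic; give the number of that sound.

Sound (1): the sound comes from glass physically present in the location, so diegetic.
(2) on-screen dialogue — Ingrid speaks and Petros is there to hear → diegetic.
(3) is meta-diegetic: it's Ingrid's internal bodily sensation rendered as sound; only Ingrid 'hears' it.
(4) a fridge is part of the location's real environment → diegetic.
Only (3) is meta-diegetic.

3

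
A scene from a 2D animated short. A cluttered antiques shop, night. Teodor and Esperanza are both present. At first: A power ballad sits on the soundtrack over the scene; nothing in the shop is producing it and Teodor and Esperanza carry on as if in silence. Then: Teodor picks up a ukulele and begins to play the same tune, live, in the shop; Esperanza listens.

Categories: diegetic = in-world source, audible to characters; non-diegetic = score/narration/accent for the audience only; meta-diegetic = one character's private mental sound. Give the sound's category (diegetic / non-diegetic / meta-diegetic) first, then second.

First: no in-world source exists and no character can hear it — underscore → non-diegetic.
Second: a ukulele is now a real source in the story world and the characters hear it → diegetic.

non-diegetic, diegetic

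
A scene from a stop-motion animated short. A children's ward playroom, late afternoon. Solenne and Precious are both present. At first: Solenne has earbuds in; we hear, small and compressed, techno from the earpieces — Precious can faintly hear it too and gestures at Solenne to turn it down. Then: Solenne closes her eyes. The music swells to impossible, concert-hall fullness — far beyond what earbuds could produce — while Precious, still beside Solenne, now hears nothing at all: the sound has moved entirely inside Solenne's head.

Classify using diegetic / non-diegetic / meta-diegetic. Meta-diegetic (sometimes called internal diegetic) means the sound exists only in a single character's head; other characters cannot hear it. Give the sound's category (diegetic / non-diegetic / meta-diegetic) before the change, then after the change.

Before the change: the earbuds are a physical source both characters can hear → diegetic.
After the change: the music now exists only as Solenne's subjective experience; Precious can no longer hear it → meta-diegetic.

diegetic, meta-diegetic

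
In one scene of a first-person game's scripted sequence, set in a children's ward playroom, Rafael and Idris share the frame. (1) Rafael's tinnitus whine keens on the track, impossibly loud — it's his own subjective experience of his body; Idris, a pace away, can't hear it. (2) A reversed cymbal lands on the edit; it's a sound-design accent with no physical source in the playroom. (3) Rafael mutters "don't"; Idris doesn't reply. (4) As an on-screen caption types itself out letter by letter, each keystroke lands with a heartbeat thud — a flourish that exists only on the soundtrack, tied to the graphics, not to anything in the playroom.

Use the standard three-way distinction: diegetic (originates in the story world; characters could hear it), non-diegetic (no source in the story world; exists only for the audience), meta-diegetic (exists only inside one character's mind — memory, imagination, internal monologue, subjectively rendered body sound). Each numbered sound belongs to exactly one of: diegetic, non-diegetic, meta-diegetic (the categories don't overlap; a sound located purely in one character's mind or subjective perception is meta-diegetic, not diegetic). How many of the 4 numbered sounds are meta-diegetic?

1

Sound (1): it's Rafael's internal bodily sensation rendered as sound; only Rafael 'hears' it, so meta-diegetic.
Sound (2): an editorial stinger — it belongs to the cut, not the story world, so non-diegetic.
(3) on-screen dialogue — Rafael speaks and Idris is there to hear → diegetic.
(4) the caption isn't part of the story world, so neither is the sound tied to it → non-diegetic.
So 1 of the 4 is meta-diegetic: (1).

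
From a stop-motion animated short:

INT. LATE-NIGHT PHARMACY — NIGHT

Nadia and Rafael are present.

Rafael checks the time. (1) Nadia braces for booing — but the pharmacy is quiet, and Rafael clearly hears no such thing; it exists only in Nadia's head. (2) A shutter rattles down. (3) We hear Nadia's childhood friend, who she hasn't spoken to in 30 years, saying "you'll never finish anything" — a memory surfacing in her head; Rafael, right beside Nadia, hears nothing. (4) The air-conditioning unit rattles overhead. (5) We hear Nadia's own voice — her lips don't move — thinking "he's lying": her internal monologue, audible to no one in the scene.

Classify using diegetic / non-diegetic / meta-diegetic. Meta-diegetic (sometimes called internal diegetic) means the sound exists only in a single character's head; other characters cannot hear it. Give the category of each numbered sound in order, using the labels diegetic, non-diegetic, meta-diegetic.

meta-diegetic, diegetic, meta-diegetic, diegetic, meta-diegetic

(1) the sound is imagined by Nadia; nothing in the story world is producing it and Rafael can't hear it → meta-diegetic.
(2) is diegetic: a shutter is a real object/event in the scene's world.
(3) a remembered line, private to Nadia — not present in the room, not audible to Rafael → meta-diegetic.
(4) is diegetic: it's the actual ambient sound of the location.
Sound (5): it's Nadia's unspoken thought, heard only by the audience via her subjectivity, so meta-diegetic.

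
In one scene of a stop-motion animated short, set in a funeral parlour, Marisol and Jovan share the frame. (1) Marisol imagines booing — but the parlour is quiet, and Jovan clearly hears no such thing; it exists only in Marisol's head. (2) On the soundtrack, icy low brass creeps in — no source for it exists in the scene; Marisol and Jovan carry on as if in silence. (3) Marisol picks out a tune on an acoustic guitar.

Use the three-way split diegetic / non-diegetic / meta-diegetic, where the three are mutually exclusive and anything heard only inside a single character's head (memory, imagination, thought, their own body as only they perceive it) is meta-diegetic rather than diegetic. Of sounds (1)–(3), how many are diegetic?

(1) is meta-diegetic: the sound is imagined by Marisol; nothing in the story world is producing it and Jovan can't hear it.
(2) is non-diegetic: score with no on-screen or off-screen source; it exists for the audience alone.
(3) is diegetic: Marisol is producing the music live, in the story world.
Diegetic: (3) — that's 1.

1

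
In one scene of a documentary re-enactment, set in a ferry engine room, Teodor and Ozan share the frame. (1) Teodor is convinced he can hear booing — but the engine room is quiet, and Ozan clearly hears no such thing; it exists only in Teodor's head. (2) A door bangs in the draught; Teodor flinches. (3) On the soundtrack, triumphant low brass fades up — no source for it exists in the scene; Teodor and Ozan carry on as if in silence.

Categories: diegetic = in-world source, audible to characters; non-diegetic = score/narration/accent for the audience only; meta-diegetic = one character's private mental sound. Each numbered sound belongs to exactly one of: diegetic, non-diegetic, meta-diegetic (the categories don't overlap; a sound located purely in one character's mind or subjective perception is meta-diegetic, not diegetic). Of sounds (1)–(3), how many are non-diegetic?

(1) subjective to Teodor: the engine room is silent and Ozan hears nothing → meta-diegetic.
Sound (2): a door is a real object/event in the scene's world, so diegetic.
(3) is non-diegetic: nothing in the engine room produces it and the characters don't hear it — pure soundtrack.
So 1 of the 3 is non-diegetic: (3).

1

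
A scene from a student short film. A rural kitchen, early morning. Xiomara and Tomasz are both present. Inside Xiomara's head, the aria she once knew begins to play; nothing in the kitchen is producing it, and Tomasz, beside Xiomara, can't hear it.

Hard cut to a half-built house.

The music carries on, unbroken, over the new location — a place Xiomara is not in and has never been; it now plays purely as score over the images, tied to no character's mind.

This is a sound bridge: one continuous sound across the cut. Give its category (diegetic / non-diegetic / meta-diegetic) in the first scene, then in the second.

meta-diegetic, non-diegetic

Scene one: the music exists only inside Xiomara's mind; Tomasz can't hear it → meta-diegetic.
Scene two: it's detached from Xiomara entirely and plays over unrelated images with no in-world source — conventional underscore → non-diegetic.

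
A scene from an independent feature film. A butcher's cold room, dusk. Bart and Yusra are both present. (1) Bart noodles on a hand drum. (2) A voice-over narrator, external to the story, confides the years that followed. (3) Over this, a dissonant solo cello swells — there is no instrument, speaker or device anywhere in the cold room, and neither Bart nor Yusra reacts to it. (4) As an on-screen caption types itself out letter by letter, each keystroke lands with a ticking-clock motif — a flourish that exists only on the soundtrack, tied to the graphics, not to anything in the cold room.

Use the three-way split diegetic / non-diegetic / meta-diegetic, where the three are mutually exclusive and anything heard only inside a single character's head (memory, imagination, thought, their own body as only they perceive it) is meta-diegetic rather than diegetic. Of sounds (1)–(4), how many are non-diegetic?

3

(1) is diegetic: a character is playing a hand drum on screen.
(2) is non-diegetic: commentary laid over the scene from outside the fiction.
Sound (3): it has no source in the story world and no character can hear it — it's underscore, so non-diegetic.
(4) is non-diegetic: it accompanies on-screen graphics, not anything inside the story world.
So 3 of the 4 are non-diegetic: (2), (3), (4).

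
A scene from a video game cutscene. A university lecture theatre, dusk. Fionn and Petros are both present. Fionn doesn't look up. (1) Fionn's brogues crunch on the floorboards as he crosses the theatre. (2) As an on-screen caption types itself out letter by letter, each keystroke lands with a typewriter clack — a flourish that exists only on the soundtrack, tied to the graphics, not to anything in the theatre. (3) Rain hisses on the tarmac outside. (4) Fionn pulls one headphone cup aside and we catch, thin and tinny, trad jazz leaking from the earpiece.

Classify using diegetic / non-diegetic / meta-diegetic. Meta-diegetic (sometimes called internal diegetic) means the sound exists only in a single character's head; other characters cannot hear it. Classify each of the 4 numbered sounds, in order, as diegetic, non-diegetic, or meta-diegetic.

diegetic, non-diegetic, diegetic, diegetic

(1) is diegetic: a character's body making contact with the set — an in-world sound.
(2) is non-diegetic: the caption isn't part of the story world, so neither is the sound tied to it.
(3) ambient/room sound belonging to the story's physical space → diegetic.
Sound (4): it's leaking from a physical pair of headphones in the scene, so diegetic.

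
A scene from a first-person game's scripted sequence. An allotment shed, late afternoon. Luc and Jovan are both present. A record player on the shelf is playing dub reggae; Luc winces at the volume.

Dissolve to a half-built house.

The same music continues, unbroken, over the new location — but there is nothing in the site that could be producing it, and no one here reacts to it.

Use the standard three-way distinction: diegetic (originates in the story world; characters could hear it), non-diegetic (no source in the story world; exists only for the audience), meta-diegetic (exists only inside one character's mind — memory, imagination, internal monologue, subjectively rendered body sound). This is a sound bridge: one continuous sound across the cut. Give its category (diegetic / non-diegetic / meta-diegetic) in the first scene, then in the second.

diegetic, non-diegetic

Scene one: a record player is an on-screen source and Luc reacts to it → diegetic.
Scene two: there is no source in the site and no one hears it — it's now underscore → non-diegetic.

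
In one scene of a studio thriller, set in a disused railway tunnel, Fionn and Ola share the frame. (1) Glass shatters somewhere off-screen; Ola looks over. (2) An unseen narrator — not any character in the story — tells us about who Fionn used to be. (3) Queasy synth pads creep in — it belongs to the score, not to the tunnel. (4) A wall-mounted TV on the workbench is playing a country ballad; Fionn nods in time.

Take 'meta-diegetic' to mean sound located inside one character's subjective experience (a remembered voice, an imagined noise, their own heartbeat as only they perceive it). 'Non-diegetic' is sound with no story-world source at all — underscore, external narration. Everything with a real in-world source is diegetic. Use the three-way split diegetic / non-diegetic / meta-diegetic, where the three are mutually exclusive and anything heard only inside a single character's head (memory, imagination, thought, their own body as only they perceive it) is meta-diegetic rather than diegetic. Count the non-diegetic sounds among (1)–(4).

(1) is diegetic: an in-world source (glass); characters could hear it.
Sound (2): commentary laid over the scene from outside the fiction, so non-diegetic.
(3) it has no source in the story world and no character can hear it — it's underscore → non-diegetic.
(4) is diegetic: source music from a wall-mounted TV, which exists in the story world.
So 2 of the 4 are non-diegetic: (2), (3).

2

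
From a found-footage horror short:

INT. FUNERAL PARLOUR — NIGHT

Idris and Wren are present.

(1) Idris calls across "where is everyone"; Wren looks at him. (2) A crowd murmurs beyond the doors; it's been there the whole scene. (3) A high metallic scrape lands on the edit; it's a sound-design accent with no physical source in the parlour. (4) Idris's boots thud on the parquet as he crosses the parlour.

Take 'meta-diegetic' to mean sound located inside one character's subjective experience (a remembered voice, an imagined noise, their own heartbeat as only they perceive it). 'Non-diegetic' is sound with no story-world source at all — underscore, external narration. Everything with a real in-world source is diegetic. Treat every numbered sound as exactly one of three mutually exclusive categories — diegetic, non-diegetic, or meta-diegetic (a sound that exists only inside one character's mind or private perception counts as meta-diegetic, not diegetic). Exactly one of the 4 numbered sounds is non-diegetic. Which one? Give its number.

(1) spoken by a character present in the story world → diegetic.
Sound (2): it's the actual ambient sound of the location, so diegetic.
Sound (3): an editorial stinger — it belongs to the cut, not the story world, so non-diegetic.
Sound (4): a character's body making contact with the set — an in-world sound, so diegetic.
Only (3) is non-diegetic.

3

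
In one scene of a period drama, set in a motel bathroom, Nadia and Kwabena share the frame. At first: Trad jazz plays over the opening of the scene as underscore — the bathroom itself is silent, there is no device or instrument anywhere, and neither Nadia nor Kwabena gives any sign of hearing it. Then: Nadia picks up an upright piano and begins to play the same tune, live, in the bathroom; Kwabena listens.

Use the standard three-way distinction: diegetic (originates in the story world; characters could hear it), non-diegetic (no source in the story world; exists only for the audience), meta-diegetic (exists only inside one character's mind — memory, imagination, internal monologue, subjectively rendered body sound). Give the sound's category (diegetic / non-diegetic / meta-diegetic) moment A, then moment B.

non-diegetic, diegetic

Moment A: no in-world source exists and no character can hear it — underscore → non-diegetic.
Moment B: an upright piano is now a real source in the story world and the characters hear it → diegetic.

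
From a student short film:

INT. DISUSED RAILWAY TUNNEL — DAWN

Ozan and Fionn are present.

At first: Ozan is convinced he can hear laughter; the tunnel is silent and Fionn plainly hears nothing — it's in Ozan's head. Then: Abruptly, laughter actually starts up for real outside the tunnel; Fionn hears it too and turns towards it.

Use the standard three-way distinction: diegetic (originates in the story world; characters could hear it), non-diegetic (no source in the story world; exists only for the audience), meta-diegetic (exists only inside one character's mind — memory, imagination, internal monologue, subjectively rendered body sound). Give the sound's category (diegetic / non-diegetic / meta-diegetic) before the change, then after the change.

Before the change: only Ozan 'hears' it — imagined, in his mind → meta-diegetic.
After the change: now there's a real external source and Fionn hears it too — in the story world → diegetic.

meta-diegetic, diegetic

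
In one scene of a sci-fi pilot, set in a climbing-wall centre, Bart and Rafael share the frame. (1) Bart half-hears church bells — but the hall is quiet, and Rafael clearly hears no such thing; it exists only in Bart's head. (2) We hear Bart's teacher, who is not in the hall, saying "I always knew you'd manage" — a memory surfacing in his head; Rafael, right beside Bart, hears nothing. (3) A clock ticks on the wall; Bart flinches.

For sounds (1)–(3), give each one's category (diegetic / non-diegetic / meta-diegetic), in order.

meta-diegetic, meta-diegetic, diegetic

(1) Bart alone 'hears' it — an imagined sound, not present in the space → meta-diegetic.
(2) is meta-diegetic: a remembered line, private to Bart — not present in the room, not audible to Rafael.
(3) is diegetic: the sound comes from a clock physically present in the location.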